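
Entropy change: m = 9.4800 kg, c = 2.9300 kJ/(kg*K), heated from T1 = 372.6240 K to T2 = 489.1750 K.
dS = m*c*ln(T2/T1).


T2/T1 = 1.3128
ln(T2/T1) = 0.2722
dS = 9.4800 * 2.9300 * 0.2722 = 7.5594 kJ/K

7.5594 kJ/K


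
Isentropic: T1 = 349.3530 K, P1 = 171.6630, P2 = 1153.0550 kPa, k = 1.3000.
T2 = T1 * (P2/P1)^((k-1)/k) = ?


(k-1)/k = 0.2308
(P2/P1)^exp = 1.5520
T2 = 349.3530 * 1.5520 = 542.1889 K

542.1889 K


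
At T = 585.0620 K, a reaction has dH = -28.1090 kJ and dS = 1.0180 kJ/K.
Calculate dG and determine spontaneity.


T*dS = 585.0620 * 1.0180 = 595.5931 kJ
dG = -28.1090 - 595.5931 = -623.7021 kJ (spontaneous)

dG = -623.7021 kJ, spontaneous


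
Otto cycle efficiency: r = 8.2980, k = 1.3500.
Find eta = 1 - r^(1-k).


r^(k-1) = 2.0972
eta = 1 - 1/2.0972 = 0.5232 = 52.3175%

52.3175%


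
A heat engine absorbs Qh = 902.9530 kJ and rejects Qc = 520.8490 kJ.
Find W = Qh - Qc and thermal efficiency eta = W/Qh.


W = 902.9530 - 520.8490 = 382.1040 kJ
eta = 382.1040 / 902.9530 = 0.4232 = 42.3172%

W = 382.1040 kJ, eta = 42.3172%


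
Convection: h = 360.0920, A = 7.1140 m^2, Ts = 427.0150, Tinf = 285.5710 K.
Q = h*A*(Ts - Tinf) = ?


dT = 141.4440 K
Q = 360.0920 * 7.1140 * 141.4440 = 362336.3152 W

362336.3152 W


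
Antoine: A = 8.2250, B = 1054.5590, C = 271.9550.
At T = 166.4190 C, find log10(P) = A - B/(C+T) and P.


C+T = 438.3740
B/(C+T) = 2.4056
log10(P) = 8.2250 - 2.4056 = 5.8194
P = 10^5.8194 = 659758.7515 mmHg

659758.7515 mmHg


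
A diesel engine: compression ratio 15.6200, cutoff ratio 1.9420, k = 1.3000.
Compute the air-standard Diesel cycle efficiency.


r^(k-1) = 2.2809
rc^k = 2.3699
eta = 0.5096 = 50.9567%

50.9567%


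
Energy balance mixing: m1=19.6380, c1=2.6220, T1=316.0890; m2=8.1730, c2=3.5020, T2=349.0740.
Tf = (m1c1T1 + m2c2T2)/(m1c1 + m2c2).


num = 26266.8291
den = 80.1127
Tf = 327.8735 K

327.8735 K


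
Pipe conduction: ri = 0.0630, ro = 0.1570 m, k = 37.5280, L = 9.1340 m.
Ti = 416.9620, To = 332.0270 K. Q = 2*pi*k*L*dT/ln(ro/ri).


dT = 84.9350 K
ln(ro/ri) = 0.9131
Q = 2*pi*37.5280*9.1340*84.9350 / 0.9131 = 200336.1736 W

200336.1736 W


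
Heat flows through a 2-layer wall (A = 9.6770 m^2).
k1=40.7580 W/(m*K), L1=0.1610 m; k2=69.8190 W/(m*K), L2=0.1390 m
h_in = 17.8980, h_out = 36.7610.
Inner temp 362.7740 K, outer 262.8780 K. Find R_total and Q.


R_conv_in = 1/(17.8980*9.6770) = 0.0058
R_1 = 0.1610/(40.7580*9.6770) = 0.0004
R_2 = 0.1390/(69.8190*9.6770) = 0.0002
R_conv_out = 1/(36.7610*9.6770) = 0.0028
R_total = 0.0092 K/W
Q = 99.8960 / 0.0092 = 10859.7840 W

R_total = 0.0092 K/W, Q = 10859.7840 W


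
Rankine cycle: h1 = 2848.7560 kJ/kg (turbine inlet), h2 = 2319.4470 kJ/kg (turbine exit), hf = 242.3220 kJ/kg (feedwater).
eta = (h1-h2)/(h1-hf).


W = 529.3090 kJ/kg
Q_in = 2606.4340 kJ/kg
eta = 0.2031 = 20.3078%

eta = 20.3078%


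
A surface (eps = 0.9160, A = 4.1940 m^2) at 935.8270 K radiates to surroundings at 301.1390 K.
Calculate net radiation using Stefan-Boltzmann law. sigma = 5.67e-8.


T^4 = 7.6698e+11
Tsurr^4 = 8.2237e+09
Q = 0.9160 * 5.67e-8 * 4.1940 * 7.5875e+11 = 165275.1221 W

165275.1221 W


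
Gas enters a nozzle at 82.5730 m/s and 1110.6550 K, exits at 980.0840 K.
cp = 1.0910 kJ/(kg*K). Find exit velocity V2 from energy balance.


dT = 130.5710 K
2*cp*1000*dT = 284905.9220
V1^2 = 6818.3003
V2 = sqrt(291724.2223) = 540.1150 m/s

540.1150 m/s


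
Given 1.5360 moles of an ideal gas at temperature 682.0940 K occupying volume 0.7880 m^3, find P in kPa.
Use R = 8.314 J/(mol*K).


P = nRT/V = 1.5360 * 8.314 * 682.0940 / 0.7880
= 8710.5477 / 0.7880 = 11053.9946 Pa = 11.0540 kPa

11.0540 kPa


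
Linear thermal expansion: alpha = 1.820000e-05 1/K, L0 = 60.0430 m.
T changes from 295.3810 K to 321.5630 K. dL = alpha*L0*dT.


dT = 26.1820 K
dL = 1.820000e-05 * 60.0430 * 26.1820 = 0.028611 m
L_final = 60.071611 m

dL = 0.028611 m


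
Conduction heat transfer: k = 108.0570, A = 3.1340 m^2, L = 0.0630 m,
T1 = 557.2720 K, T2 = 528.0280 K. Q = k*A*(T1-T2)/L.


dT = 29.2440 K
Q = 108.0570 * 3.1340 * 29.2440 / 0.0630 = 157198.4009 W

157198.4009 W


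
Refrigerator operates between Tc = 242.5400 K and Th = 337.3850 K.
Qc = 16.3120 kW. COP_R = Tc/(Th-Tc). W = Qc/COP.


COP = 242.5400 / 94.8450 = 2.5572
W = 16.3120 / 2.5572 = 6.3788 kW

COP = 2.5572, W = 6.3788 kW


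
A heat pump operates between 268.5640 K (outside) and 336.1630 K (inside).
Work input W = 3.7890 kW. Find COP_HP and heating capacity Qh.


COP = 336.1630 / 67.5990 = 4.9729
Qh = 4.9729 * 3.7890 = 18.8423 kW

COP = 4.9729, Qh = 18.8423 kW


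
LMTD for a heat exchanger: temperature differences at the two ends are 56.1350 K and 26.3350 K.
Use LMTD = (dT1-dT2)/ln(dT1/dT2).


dT1/dT2 = 2.1316
ln(dT1/dT2) = 0.7569
LMTD = 29.8000 / 0.7569 = 39.3732 K

39.3732 K


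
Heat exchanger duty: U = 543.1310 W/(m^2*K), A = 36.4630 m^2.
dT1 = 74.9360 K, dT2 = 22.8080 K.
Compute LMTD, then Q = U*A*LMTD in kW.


LMTD = 43.8226 K
Q = 543.1310 * 36.4630 * 43.8226 = 867871.0155 W = 867.8710 kW

867.8710 kW


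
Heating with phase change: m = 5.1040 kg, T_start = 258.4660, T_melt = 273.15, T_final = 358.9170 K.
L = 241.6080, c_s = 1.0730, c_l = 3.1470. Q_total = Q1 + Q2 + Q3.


Q1 (sensible, solid) = 5.1040 * 1.0730 * 14.6840 = 80.4183 kJ
Q2 (latent) = 5.1040 * 241.6080 = 1233.1672 kJ
Q3 (sensible, liquid) = 5.1040 * 3.1470 * 85.7670 = 1377.6143 kJ
Q_total = 2691.1998 kJ

2691.1998 kJ


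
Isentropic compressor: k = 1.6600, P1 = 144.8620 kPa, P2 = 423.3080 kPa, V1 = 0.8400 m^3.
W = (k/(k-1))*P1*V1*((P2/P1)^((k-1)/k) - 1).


(k-1)/k = 0.3976
(P2/P1)^exp = 1.5316
W = 2.5152 * 144.8620 * 0.8400 * (1.5316 - 1) = 162.7126 kJ

162.7126 kJ


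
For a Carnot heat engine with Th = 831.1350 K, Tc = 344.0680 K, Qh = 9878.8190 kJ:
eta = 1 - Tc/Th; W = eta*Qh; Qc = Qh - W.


eta = 1 - 344.0680/831.1350 = 0.5860
W = 0.5860 * 9878.8190 = 5789.2481 kJ
Qc = 9878.8190 - 5789.2481 = 4089.5709 kJ

eta = 58.6026%, W = 5789.2481 kJ, Qc = 4089.5709 kJ


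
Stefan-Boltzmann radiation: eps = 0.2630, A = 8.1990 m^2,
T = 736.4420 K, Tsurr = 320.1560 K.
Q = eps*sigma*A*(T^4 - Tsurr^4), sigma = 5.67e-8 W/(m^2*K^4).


T^4 = 2.9414e+11
Tsurr^4 = 1.0506e+10
Q = 0.2630 * 5.67e-8 * 8.1990 * 2.8363e+11 = 34678.2964 W

34678.2964 W


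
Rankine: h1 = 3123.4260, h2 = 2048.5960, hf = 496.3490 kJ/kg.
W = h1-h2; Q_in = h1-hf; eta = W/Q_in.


W = 1074.8300 kJ/kg
Q_in = 2627.0770 kJ/kg
eta = 0.4091 = 40.9135%

eta = 40.9135%


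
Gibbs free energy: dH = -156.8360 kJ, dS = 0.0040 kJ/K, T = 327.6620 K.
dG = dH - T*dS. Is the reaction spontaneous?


T*dS = 327.6620 * 0.0040 = 1.3106 kJ
dG = -156.8360 - 1.3106 = -158.1466 kJ (spontaneous)

dG = -158.1466 kJ, spontaneous


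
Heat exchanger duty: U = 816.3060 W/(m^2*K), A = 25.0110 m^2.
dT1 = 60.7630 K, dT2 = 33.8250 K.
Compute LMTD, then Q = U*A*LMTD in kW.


LMTD = 45.9865 K
Q = 816.3060 * 25.0110 * 45.9865 = 938888.8976 W = 938.8889 kW

938.8889 kW


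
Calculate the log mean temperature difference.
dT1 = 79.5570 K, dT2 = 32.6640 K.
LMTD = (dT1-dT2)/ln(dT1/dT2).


dT1/dT2 = 2.4356
ln(dT1/dT2) = 0.8902
LMTD = 46.8930 / 0.8902 = 52.6769 K

52.6769 K


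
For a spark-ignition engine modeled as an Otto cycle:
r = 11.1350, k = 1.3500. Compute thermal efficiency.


r^(k-1) = 2.3246
eta = 1 - 1/2.3246 = 0.5698 = 56.9812%

56.9812%


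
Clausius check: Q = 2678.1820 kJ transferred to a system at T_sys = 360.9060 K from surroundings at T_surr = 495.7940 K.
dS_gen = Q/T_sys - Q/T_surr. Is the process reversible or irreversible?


dS_sys = 2678.1820/360.9060 = 7.4207 kJ/K
dS_surr = -2678.1820/495.7940 = -5.4018 kJ/K
dS_gen = 7.4207 - 5.4018 = 2.0189 kJ/K (irreversible)

dS_gen = 2.0189 kJ/K, irreversible


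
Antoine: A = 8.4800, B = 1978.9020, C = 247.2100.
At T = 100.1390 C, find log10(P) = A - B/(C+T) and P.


C+T = 347.3490
B/(C+T) = 5.6972
log10(P) = 8.4800 - 5.6972 = 2.7828
P = 10^2.7828 = 606.5162 mmHg

606.5162 mmHg


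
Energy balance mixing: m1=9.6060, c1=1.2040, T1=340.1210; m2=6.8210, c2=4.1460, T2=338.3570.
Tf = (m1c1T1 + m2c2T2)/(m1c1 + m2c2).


num = 13502.4022
den = 39.8455
Tf = 338.8690 K

338.8690 K


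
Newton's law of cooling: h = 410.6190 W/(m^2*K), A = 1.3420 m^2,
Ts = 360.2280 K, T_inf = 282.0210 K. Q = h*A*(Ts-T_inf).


dT = 78.2070 K
Q = 410.6190 * 1.3420 * 78.2070 = 43096.0219 W

43096.0219 W


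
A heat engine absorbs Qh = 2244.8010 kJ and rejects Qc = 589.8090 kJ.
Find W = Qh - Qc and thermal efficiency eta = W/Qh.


W = 2244.8010 - 589.8090 = 1654.9920 kJ
eta = 1654.9920 / 2244.8010 = 0.7373 = 73.7256%

W = 1654.9920 kJ, eta = 73.7256%


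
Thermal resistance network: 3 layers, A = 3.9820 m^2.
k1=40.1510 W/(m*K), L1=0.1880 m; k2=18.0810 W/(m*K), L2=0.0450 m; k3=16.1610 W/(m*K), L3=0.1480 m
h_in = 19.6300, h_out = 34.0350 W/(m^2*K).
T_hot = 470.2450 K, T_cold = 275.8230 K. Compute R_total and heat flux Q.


R_conv_in = 1/(19.6300*3.9820) = 0.0128
R_1 = 0.1880/(40.1510*3.9820) = 0.0012
R_2 = 0.0450/(18.0810*3.9820) = 0.0006
R_3 = 0.1480/(16.1610*3.9820) = 0.0023
R_conv_out = 1/(34.0350*3.9820) = 0.0074
R_total = 0.0243 K/W
Q = 194.4220 / 0.0243 = 8009.9840 W

R_total = 0.0243 K/W, Q = 8009.9840 W


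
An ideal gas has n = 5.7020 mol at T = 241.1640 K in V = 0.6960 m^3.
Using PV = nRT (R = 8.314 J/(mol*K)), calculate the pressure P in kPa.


P = nRT/V = 5.7020 * 8.314 * 241.1640 / 0.6960
= 11432.7238 / 0.6960 = 16426.3273 Pa = 16.4263 kPa

16.4263 kPa


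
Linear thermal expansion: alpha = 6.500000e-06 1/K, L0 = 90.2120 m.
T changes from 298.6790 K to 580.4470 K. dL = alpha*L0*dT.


dT = 281.7680 K
dL = 6.500000e-06 * 90.2120 * 281.7680 = 0.165223 m
L_final = 90.377223 m

dL = 0.165223 m


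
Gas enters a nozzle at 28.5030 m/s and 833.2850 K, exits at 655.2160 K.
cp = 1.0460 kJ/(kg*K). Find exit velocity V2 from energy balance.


dT = 178.0690 K
2*cp*1000*dT = 372520.3480
V1^2 = 812.4210
V2 = sqrt(373332.7690) = 611.0096 m/s

611.0096 m/s


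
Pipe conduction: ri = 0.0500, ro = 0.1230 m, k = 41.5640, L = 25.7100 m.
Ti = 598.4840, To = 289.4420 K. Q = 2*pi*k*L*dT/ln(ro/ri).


dT = 309.0420 K
ln(ro/ri) = 0.9002
Q = 2*pi*41.5640*25.7100*309.0420 / 0.9002 = 2305135.3196 W

2305135.3196 W


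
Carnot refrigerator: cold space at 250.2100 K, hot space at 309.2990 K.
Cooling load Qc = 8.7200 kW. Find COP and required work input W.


COP = 250.2100 / 59.0890 = 4.2345
W = 8.7200 / 4.2345 = 2.0593 kW

COP = 4.2345, W = 2.0593 kW


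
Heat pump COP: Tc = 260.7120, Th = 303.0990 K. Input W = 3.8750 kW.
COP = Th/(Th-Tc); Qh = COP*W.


COP = 303.0990 / 42.3870 = 7.1508
Qh = 7.1508 * 3.8750 = 27.7092 kW

COP = 7.1508, Qh = 27.7092 kW


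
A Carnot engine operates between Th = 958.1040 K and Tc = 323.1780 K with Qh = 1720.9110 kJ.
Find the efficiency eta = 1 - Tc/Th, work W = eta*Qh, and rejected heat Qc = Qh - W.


eta = 1 - 323.1780/958.1040 = 0.6627
W = 0.6627 * 1720.9110 = 1140.4306 kJ
Qc = 1720.9110 - 1140.4306 = 580.4804 kJ

eta = 66.2690%, W = 1140.4306 kJ, Qc = 580.4804 kJ


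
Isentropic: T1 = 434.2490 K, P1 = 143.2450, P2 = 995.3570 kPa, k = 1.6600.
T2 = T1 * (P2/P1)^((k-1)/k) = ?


(k-1)/k = 0.3976
(P2/P1)^exp = 2.1614
T2 = 434.2490 * 2.1614 = 938.5770 K

938.5770 K


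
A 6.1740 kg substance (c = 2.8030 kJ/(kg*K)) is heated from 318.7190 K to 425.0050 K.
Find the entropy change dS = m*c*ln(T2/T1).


T2/T1 = 1.3335
ln(T2/T1) = 0.2878
dS = 6.1740 * 2.8030 * 0.2878 = 4.9804 kJ/K

4.9804 kJ/K


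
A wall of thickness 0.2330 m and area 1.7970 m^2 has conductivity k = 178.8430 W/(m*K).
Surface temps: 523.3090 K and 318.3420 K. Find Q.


dT = 204.9670 K
Q = 178.8430 * 1.7970 * 204.9670 / 0.2330 = 282714.4763 W

282714.4763 W


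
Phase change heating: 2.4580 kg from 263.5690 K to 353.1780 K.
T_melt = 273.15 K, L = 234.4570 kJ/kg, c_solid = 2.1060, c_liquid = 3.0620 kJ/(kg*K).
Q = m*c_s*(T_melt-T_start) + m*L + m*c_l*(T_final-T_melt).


Q1 (sensible, solid) = 2.4580 * 2.1060 * 9.5810 = 49.5965 kJ
Q2 (latent) = 2.4580 * 234.4570 = 576.2953 kJ
Q3 (sensible, liquid) = 2.4580 * 3.0620 * 80.0280 = 602.3224 kJ
Q_total = 1228.2142 kJ

1228.2142 kJ


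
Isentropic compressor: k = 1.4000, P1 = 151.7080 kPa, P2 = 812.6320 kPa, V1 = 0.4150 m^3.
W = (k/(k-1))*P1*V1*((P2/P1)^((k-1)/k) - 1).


(k-1)/k = 0.2857
(P2/P1)^exp = 1.6153
W = 3.5000 * 151.7080 * 0.4150 * (1.6153 - 1) = 135.5848 kJ

135.5848 kJ


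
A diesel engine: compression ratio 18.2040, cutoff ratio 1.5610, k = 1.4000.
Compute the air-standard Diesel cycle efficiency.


r^(k-1) = 3.1920
rc^k = 1.8654
eta = 0.6548 = 65.4823%

65.4823%


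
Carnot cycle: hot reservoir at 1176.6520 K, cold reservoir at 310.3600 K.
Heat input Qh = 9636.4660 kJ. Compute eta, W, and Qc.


eta = 1 - 310.3600/1176.6520 = 0.7362
W = 0.7362 * 9636.4660 = 7094.7004 kJ
Qc = 9636.4660 - 7094.7004 = 2541.7656 kJ

eta = 73.6235%, W = 7094.7004 kJ, Qc = 2541.7656 kJ


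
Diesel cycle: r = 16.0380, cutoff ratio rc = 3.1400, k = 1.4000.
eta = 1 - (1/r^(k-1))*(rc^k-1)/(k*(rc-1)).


r^(k-1) = 3.0343
rc^k = 4.9625
eta = 0.5641 = 56.4118%

56.4118%


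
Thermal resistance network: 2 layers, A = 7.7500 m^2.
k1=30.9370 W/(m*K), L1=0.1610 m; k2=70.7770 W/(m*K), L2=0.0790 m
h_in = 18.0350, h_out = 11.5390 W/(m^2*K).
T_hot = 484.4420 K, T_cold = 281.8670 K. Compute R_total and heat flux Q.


R_conv_in = 1/(18.0350*7.7500) = 0.0072
R_1 = 0.1610/(30.9370*7.7500) = 0.0007
R_2 = 0.0790/(70.7770*7.7500) = 0.0001
R_conv_out = 1/(11.5390*7.7500) = 0.0112
R_total = 0.0192 K/W
Q = 202.5750 / 0.0192 = 10577.0341 W

R_total = 0.0192 K/W, Q = 10577.0341 W


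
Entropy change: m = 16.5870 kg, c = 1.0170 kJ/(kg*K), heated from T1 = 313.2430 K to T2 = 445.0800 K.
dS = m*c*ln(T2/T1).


T2/T1 = 1.4209
ln(T2/T1) = 0.3513
dS = 16.5870 * 1.0170 * 0.3513 = 5.9256 kJ/K

5.9256 kJ/K


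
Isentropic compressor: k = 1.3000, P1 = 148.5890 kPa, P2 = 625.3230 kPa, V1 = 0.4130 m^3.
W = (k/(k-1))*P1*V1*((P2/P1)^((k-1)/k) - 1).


(k-1)/k = 0.2308
(P2/P1)^exp = 1.3932
W = 4.3333 * 148.5890 * 0.4130 * (1.3932 - 1) = 104.5733 kJ

104.5733 kJ


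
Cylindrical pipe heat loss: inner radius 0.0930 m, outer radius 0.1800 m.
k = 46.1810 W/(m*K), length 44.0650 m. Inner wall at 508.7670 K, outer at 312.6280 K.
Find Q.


dT = 196.1390 K
ln(ro/ri) = 0.6604
Q = 2*pi*46.1810*44.0650*196.1390 / 0.6604 = 3797710.9894 W

3797710.9894 W


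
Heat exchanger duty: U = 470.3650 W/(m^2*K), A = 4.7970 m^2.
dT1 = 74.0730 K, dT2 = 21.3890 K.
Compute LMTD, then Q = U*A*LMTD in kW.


LMTD = 42.4127 K
Q = 470.3650 * 4.7970 * 42.4127 = 95697.5701 W = 95.6976 kW

95.6976 kW


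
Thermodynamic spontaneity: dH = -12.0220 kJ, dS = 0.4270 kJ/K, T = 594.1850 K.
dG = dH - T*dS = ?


T*dS = 594.1850 * 0.4270 = 253.7170 kJ
dG = -12.0220 - 253.7170 = -265.7390 kJ (spontaneous)

dG = -265.7390 kJ, spontaneous


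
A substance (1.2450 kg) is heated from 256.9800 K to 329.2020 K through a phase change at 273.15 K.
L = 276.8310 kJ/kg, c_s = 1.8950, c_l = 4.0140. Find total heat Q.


Q1 (sensible, solid) = 1.2450 * 1.8950 * 16.1700 = 38.1495 kJ
Q2 (latent) = 1.2450 * 276.8310 = 344.6546 kJ
Q3 (sensible, liquid) = 1.2450 * 4.0140 * 56.0520 = 280.1159 kJ
Q_total = 662.9200 kJ

662.9200 kJ


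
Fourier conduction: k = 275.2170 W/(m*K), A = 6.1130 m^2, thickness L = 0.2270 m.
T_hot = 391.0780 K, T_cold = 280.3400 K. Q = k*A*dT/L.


dT = 110.7380 K
Q = 275.2170 * 6.1130 * 110.7380 / 0.2270 = 820730.3068 W

820730.3068 W


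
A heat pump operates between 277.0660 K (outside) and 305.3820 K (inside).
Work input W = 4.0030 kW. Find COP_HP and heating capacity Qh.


COP = 305.3820 / 28.3160 = 10.7848
Qh = 10.7848 * 4.0030 = 43.1715 kW

COP = 10.7848, Qh = 43.1715 kW


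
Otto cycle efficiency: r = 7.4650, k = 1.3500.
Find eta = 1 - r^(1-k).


r^(k-1) = 2.0210
eta = 1 - 1/2.0210 = 0.5052 = 50.5189%

50.5189%


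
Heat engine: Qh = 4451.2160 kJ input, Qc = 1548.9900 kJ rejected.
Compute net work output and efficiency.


W = 4451.2160 - 1548.9900 = 2902.2260 kJ
eta = 2902.2260 / 4451.2160 = 0.6520 = 65.2007%

W = 2902.2260 kJ, eta = 65.2007%


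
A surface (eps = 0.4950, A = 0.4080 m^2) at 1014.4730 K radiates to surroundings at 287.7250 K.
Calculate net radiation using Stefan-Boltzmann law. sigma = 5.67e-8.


T^4 = 1.0592e+12
Tsurr^4 = 6.8535e+09
Q = 0.4950 * 5.67e-8 * 0.4080 * 1.0523e+12 = 12050.1122 W

12050.1122 W


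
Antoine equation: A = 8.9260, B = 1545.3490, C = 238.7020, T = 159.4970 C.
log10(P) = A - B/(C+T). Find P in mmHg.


C+T = 398.1990
B/(C+T) = 3.8808
log10(P) = 8.9260 - 3.8808 = 5.0452
P = 10^5.0452 = 110956.8173 mmHg

110956.8173 mmHg


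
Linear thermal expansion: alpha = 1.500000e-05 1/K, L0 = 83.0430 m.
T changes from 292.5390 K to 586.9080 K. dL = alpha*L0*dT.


dT = 294.3690 K
dL = 1.500000e-05 * 83.0430 * 294.3690 = 0.366679 m
L_final = 83.409679 m

dL = 0.366679 m


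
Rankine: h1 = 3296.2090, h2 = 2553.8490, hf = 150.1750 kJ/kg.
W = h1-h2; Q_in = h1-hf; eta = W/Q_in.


W = 742.3600 kJ/kg
Q_in = 3146.0340 kJ/kg
eta = 0.2360 = 23.5967%

eta = 23.5967%


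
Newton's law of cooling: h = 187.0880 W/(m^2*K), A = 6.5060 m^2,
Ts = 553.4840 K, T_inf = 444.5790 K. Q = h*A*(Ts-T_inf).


dT = 108.9050 K
Q = 187.0880 * 6.5060 * 108.9050 = 132558.5701 W

132558.5701 W


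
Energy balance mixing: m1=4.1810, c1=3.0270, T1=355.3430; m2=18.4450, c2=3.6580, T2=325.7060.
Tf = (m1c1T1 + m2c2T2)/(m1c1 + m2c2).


num = 26473.1542
den = 80.1277
Tf = 330.3871 K

330.3871 K


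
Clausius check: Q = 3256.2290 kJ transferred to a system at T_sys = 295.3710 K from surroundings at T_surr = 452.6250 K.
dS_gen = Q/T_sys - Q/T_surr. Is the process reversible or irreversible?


dS_sys = 3256.2290/295.3710 = 11.0242 kJ/K
dS_surr = -3256.2290/452.6250 = -7.1941 kJ/K
dS_gen = 11.0242 - 7.1941 = 3.8301 kJ/K (irreversible)

dS_gen = 3.8301 kJ/K, irreversible


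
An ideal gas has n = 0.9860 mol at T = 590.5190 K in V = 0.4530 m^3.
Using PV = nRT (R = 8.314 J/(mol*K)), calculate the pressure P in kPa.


P = nRT/V = 0.9860 * 8.314 * 590.5190 / 0.4530
= 4840.8409 / 0.4530 = 10686.1830 Pa = 10.6862 kPa

10.6862 kPa


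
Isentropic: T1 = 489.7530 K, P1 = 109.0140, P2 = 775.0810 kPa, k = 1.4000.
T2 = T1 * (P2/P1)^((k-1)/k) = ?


(k-1)/k = 0.2857
(P2/P1)^exp = 1.7514
T2 = 489.7530 * 1.7514 = 857.7625 K

857.7625 K


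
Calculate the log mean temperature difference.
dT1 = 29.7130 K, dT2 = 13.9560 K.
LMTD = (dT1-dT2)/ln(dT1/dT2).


dT1/dT2 = 2.1290
ln(dT1/dT2) = 0.7557
LMTD = 15.7570 / 0.7557 = 20.8516 K

20.8516 K


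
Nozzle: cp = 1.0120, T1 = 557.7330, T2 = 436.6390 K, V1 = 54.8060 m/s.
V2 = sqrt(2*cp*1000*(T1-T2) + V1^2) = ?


dT = 121.0940 K
2*cp*1000*dT = 245094.2560
V1^2 = 3003.6976
V2 = sqrt(248097.9536) = 498.0943 m/s

498.0943 m/s


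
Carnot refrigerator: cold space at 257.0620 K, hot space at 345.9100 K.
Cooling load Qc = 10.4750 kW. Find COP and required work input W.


COP = 257.0620 / 88.8480 = 2.8933
W = 10.4750 / 2.8933 = 3.6205 kW

COP = 2.8933, W = 3.6205 kW


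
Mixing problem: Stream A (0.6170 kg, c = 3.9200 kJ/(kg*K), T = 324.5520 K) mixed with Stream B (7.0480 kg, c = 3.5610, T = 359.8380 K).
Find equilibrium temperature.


num = 9816.1627
den = 27.5166
Tf = 356.7364 K

356.7364 K


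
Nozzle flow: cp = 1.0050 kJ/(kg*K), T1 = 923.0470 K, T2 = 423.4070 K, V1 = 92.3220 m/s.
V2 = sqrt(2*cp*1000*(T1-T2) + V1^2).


dT = 499.6400 K
2*cp*1000*dT = 1004276.4000
V1^2 = 8523.3517
V2 = sqrt(1012799.7517) = 1006.3795 m/s

1006.3795 m/s


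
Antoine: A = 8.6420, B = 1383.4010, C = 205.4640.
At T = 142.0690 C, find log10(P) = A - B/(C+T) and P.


C+T = 347.5330
B/(C+T) = 3.9806
log10(P) = 8.6420 - 3.9806 = 4.6614
P = 10^4.6614 = 45853.0200 mmHg

45853.0200 mmHg


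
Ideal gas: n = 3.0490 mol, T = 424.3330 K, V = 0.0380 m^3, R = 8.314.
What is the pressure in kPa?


P = nRT/V = 3.0490 * 8.314 * 424.3330 / 0.0380
= 10756.5810 / 0.0380 = 283067.9213 Pa = 283.0679 kPa

283.0679 kPa


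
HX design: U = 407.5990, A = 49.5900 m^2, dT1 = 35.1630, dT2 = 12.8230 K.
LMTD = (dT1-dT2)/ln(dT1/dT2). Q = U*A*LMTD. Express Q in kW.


LMTD = 22.1461 K
Q = 407.5990 * 49.5900 * 22.1461 = 447636.1320 W = 447.6361 kW

447.6361 kW


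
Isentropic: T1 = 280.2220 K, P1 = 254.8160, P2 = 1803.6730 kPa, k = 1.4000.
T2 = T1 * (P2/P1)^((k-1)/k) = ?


(k-1)/k = 0.2857
(P2/P1)^exp = 1.7492
T2 = 280.2220 * 1.7492 = 490.1621 K

490.1621 K


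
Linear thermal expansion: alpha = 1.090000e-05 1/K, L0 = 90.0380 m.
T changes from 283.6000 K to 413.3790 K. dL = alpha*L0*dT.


dT = 129.7790 K
dL = 1.090000e-05 * 90.0380 * 129.7790 = 0.127367 m
L_final = 90.165367 m

dL = 0.127367 m


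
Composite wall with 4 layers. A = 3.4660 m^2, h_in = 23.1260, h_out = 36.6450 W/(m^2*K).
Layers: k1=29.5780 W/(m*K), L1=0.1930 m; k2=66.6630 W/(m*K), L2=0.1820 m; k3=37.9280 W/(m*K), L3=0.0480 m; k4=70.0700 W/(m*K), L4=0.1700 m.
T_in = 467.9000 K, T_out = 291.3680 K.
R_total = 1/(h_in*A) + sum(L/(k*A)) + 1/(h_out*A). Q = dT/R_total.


R_conv_in = 1/(23.1260*3.4660) = 0.0125
R_1 = 0.1930/(29.5780*3.4660) = 0.0019
R_2 = 0.1820/(66.6630*3.4660) = 0.0008
R_3 = 0.0480/(37.9280*3.4660) = 0.0004
R_4 = 0.1700/(70.0700*3.4660) = 0.0007
R_conv_out = 1/(36.6450*3.4660) = 0.0079
R_total = 0.0241 K/W
Q = 176.5320 / 0.0241 = 7329.6653 W

R_total = 0.0241 K/W, Q = 7329.6653 W


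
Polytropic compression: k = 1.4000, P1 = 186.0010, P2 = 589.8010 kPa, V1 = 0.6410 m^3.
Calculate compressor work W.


(k-1)/k = 0.2857
(P2/P1)^exp = 1.3906
W = 3.5000 * 186.0010 * 0.6410 * (1.3906 - 1) = 162.9880 kJ

162.9880 kJ


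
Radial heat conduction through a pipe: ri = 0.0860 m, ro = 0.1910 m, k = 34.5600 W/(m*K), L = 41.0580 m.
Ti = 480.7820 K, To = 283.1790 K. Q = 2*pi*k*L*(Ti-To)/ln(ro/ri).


dT = 197.6030 K
ln(ro/ri) = 0.7979
Q = 2*pi*34.5600*41.0580*197.6030 / 0.7979 = 2207914.4307 W

2207914.4307 W


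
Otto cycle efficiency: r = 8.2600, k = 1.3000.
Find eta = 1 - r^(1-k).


r^(k-1) = 1.8841
eta = 1 - 1/1.8841 = 0.4692 = 46.9230%

46.9230%


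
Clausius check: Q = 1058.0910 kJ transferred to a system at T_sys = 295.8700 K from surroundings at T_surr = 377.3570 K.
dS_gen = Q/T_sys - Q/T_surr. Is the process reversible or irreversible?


dS_sys = 1058.0910/295.8700 = 3.5762 kJ/K
dS_surr = -1058.0910/377.3570 = -2.8040 kJ/K
dS_gen = 3.5762 - 2.8040 = 0.7723 kJ/K (irreversible)

dS_gen = 0.7723 kJ/K, irreversible


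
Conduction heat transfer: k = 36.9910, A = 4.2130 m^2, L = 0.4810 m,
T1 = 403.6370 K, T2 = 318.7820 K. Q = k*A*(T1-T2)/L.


dT = 84.8550 K
Q = 36.9910 * 4.2130 * 84.8550 / 0.4810 = 27492.8582 W

27492.8582 W


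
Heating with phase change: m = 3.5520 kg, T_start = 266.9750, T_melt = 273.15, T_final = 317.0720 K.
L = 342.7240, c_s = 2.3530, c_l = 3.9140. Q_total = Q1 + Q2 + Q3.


Q1 (sensible, solid) = 3.5520 * 2.3530 * 6.1750 = 51.6098 kJ
Q2 (latent) = 3.5520 * 342.7240 = 1217.3556 kJ
Q3 (sensible, liquid) = 3.5520 * 3.9140 * 43.9220 = 610.6268 kJ
Q_total = 1879.5922 kJ

1879.5922 kJ


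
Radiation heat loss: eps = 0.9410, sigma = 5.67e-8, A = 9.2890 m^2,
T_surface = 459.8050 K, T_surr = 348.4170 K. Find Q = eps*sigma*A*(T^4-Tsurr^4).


T^4 = 4.4699e+10
Tsurr^4 = 1.4737e+10
Q = 0.9410 * 5.67e-8 * 9.2890 * 2.9962e+10 = 14849.5628 W

14849.5628 W


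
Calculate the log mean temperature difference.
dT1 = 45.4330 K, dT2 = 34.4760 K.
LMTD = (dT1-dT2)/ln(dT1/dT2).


dT1/dT2 = 1.3178
ln(dT1/dT2) = 0.2760
LMTD = 10.9570 / 0.2760 = 39.7028 K

39.7028 K


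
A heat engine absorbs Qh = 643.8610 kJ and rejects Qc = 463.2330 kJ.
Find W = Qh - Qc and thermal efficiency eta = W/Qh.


W = 643.8610 - 463.2330 = 180.6280 kJ
eta = 180.6280 / 643.8610 = 0.2805 = 28.0539%

W = 180.6280 kJ, eta = 28.0539%


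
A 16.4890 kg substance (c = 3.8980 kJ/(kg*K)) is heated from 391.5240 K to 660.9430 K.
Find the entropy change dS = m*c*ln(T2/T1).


T2/T1 = 1.6881
ln(T2/T1) = 0.5236
dS = 16.4890 * 3.8980 * 0.5236 = 33.6553 kJ/K

33.6553 kJ/K


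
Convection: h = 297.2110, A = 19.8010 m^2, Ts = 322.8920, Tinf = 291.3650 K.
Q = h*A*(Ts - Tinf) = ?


dT = 31.5270 K
Q = 297.2110 * 19.8010 * 31.5270 = 185538.7599 W

185538.7599 W


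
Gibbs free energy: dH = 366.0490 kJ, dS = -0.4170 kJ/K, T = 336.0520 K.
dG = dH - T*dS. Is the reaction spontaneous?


T*dS = 336.0520 * -0.4170 = -140.1337 kJ
dG = 366.0490 + 140.1337 = 506.1827 kJ (non-spontaneous)

dG = 506.1827 kJ, non-spontaneous


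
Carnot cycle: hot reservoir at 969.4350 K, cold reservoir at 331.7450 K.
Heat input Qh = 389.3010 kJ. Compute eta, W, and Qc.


eta = 1 - 331.7450/969.4350 = 0.6578
W = 0.6578 * 389.3010 = 256.0805 kJ
Qc = 389.3010 - 256.0805 = 133.2205 kJ

eta = 65.7796%, W = 256.0805 kJ, Qc = 133.2205 kJ


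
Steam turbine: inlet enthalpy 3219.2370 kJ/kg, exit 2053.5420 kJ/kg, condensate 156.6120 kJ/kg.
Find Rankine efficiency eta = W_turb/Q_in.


W = 1165.6950 kJ/kg
Q_in = 3062.6250 kJ/kg
eta = 0.3806 = 38.0620%

eta = 38.0620%


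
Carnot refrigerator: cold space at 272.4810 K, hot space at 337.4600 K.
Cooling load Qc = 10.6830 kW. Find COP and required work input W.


COP = 272.4810 / 64.9790 = 4.1934
W = 10.6830 / 4.1934 = 2.5476 kW

COP = 4.1934, W = 2.5476 kW


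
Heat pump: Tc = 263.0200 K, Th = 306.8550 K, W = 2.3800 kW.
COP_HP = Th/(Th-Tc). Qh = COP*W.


COP = 306.8550 / 43.8350 = 7.0002
Qh = 7.0002 * 2.3800 = 16.6605 kW

COP = 7.0002, Qh = 16.6605 kW


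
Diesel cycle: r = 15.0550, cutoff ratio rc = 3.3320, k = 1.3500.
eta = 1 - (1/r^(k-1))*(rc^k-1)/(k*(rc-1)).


r^(k-1) = 2.5834
rc^k = 5.0775
eta = 0.4986 = 49.8645%

49.8645%


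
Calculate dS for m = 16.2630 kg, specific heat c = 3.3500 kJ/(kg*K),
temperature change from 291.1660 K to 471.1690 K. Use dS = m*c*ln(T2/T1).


T2/T1 = 1.6182
ln(T2/T1) = 0.4813
dS = 16.2630 * 3.3500 * 0.4813 = 26.2230 kJ/K

26.2230 kJ/K


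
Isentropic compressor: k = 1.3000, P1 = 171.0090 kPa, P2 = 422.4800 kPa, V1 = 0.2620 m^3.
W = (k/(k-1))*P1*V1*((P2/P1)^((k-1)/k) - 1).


(k-1)/k = 0.2308
(P2/P1)^exp = 1.2321
W = 4.3333 * 171.0090 * 0.2620 * (1.2321 - 1) = 45.0612 kJ

45.0612 kJ


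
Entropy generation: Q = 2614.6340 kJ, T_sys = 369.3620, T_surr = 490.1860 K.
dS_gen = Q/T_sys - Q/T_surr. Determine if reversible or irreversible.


dS_sys = 2614.6340/369.3620 = 7.0788 kJ/K
dS_surr = -2614.6340/490.1860 = -5.3340 kJ/K
dS_gen = 7.0788 - 5.3340 = 1.7448 kJ/K (irreversible)

dS_gen = 1.7448 kJ/K, irreversible


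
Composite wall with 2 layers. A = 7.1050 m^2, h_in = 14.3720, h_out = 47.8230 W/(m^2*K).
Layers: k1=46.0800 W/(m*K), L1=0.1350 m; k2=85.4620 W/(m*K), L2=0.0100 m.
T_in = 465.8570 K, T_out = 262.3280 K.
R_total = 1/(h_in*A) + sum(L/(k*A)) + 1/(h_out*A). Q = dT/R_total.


R_conv_in = 1/(14.3720*7.1050) = 0.0098
R_1 = 0.1350/(46.0800*7.1050) = 0.0004
R_2 = 0.0100/(85.4620*7.1050) = 1.6469e-05
R_conv_out = 1/(47.8230*7.1050) = 0.0029
R_total = 0.0132 K/W
Q = 203.5290 / 0.0132 = 15459.9296 W

R_total = 0.0132 K/W, Q = 15459.9296 W


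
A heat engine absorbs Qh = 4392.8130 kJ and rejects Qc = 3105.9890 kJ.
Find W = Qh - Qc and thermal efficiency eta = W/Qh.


W = 4392.8130 - 3105.9890 = 1286.8240 kJ
eta = 1286.8240 / 4392.8130 = 0.2929 = 29.2938%

W = 1286.8240 kJ, eta = 29.2938%


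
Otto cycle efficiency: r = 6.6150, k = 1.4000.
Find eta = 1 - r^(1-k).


r^(k-1) = 2.1292
eta = 1 - 1/2.1292 = 0.5303 = 53.0335%

53.0335%


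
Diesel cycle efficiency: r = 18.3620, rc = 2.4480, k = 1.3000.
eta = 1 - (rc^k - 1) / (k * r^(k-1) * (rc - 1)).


r^(k-1) = 2.3943
rc^k = 3.2022
eta = 0.5114 = 51.1372%

51.1372%


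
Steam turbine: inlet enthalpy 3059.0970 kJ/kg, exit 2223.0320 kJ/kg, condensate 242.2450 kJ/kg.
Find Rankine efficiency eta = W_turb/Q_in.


W = 836.0650 kJ/kg
Q_in = 2816.8520 kJ/kg
eta = 0.2968 = 29.6808%

eta = 29.6808%


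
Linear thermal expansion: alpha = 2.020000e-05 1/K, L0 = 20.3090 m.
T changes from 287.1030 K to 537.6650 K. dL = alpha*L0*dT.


dT = 250.5620 K
dL = 2.020000e-05 * 20.3090 * 250.5620 = 0.102791 m
L_final = 20.411791 m

dL = 0.102791 m


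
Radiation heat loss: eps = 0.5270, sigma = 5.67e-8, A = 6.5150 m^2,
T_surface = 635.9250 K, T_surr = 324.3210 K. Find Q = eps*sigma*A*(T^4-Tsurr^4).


T^4 = 1.6354e+11
Tsurr^4 = 1.1064e+10
Q = 0.5270 * 5.67e-8 * 6.5150 * 1.5248e+11 = 29683.1522 W

29683.1522 W


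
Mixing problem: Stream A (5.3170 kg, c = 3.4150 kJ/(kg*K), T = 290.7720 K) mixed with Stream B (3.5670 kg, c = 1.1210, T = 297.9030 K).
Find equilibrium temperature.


num = 6470.9056
den = 22.1562
Tf = 292.0590 K

292.0590 K


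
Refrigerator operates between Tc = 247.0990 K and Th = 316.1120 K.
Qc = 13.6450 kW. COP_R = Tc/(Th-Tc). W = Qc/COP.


COP = 247.0990 / 69.0130 = 3.5805
W = 13.6450 / 3.5805 = 3.8110 kW

COP = 3.5805, W = 3.8110 kW


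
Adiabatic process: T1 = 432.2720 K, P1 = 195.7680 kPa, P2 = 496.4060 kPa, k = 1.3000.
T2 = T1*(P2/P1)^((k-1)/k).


(k-1)/k = 0.2308
(P2/P1)^exp = 1.2395
T2 = 432.2720 * 1.2395 = 535.8088 K

535.8088 K


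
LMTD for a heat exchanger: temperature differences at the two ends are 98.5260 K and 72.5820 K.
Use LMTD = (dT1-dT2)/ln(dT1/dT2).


dT1/dT2 = 1.3574
ln(dT1/dT2) = 0.3056
LMTD = 25.9440 / 0.3056 = 84.8943 K

84.8943 K


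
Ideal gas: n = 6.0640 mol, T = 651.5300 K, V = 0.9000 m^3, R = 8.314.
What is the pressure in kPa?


P = nRT/V = 6.0640 * 8.314 * 651.5300 / 0.9000
= 32847.5990 / 0.9000 = 36497.3323 Pa = 36.4973 kPa

36.4973 kPa


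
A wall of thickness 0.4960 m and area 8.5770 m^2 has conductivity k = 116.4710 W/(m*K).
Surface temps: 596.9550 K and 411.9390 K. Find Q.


dT = 185.0160 K
Q = 116.4710 * 8.5770 * 185.0160 / 0.4960 = 372632.5815 W

372632.5815 W


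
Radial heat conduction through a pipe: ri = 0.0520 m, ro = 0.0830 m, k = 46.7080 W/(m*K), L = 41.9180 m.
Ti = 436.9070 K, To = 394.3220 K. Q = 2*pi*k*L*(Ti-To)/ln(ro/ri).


dT = 42.5850 K
ln(ro/ri) = 0.4676
Q = 2*pi*46.7080*41.9180*42.5850 / 0.4676 = 1120357.7728 W

1120357.7728 W


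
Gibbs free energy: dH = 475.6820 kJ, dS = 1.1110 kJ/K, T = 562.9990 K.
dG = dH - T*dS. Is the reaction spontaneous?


T*dS = 562.9990 * 1.1110 = 625.4919 kJ
dG = 475.6820 - 625.4919 = -149.8099 kJ (spontaneous)

dG = -149.8099 kJ, spontaneous


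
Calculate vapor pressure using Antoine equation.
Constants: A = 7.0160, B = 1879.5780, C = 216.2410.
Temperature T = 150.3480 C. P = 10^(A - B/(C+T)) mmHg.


C+T = 366.5890
B/(C+T) = 5.1272
log10(P) = 7.0160 - 5.1272 = 1.8888
P = 10^1.8888 = 77.4091 mmHg

77.4091 mmHg


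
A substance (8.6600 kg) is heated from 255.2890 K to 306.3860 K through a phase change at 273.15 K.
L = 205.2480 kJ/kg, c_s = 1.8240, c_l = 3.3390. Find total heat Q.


Q1 (sensible, solid) = 8.6600 * 1.8240 * 17.8610 = 282.1295 kJ
Q2 (latent) = 8.6600 * 205.2480 = 1777.4477 kJ
Q3 (sensible, liquid) = 8.6600 * 3.3390 * 33.2360 = 961.0435 kJ
Q_total = 3020.6207 kJ

3020.6207 kJ


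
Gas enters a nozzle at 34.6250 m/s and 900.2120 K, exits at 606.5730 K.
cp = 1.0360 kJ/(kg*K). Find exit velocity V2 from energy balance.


dT = 293.6390 K
2*cp*1000*dT = 608420.0080
V1^2 = 1198.8906
V2 = sqrt(609618.8986) = 780.7810 m/s

780.7810 m/s


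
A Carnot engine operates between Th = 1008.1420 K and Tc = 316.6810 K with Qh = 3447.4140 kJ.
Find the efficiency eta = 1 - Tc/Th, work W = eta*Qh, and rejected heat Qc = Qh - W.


eta = 1 - 316.6810/1008.1420 = 0.6859
W = 0.6859 * 3447.4140 = 2364.5006 kJ
Qc = 3447.4140 - 2364.5006 = 1082.9134 kJ

eta = 68.5877%, W = 2364.5006 kJ, Qc = 1082.9134 kJ


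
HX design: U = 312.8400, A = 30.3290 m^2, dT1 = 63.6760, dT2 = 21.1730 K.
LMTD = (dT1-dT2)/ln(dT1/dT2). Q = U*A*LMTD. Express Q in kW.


LMTD = 38.6012 K
Q = 312.8400 * 30.3290 * 38.6012 = 366252.5931 W = 366.2526 kW

366.2526 kW


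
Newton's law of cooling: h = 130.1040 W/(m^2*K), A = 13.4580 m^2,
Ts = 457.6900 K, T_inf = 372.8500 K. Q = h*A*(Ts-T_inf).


dT = 84.8400 K
Q = 130.1040 * 13.4580 * 84.8400 = 148549.7184 W

148549.7184 W


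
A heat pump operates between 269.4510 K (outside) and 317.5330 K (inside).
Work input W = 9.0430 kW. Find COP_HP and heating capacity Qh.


COP = 317.5330 / 48.0820 = 6.6040
Qh = 6.6040 * 9.0430 = 59.7199 kW

COP = 6.6040, Qh = 59.7199 kW


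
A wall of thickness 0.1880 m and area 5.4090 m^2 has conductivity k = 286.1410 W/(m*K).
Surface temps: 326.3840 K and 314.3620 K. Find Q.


dT = 12.0220 K
Q = 286.1410 * 5.4090 * 12.0220 / 0.1880 = 98972.8204 W

98972.8204 W


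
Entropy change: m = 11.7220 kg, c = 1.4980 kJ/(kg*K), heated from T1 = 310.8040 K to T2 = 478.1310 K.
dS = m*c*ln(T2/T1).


T2/T1 = 1.5384
ln(T2/T1) = 0.4307
dS = 11.7220 * 1.4980 * 0.4307 = 7.5633 kJ/K

7.5633 kJ/K


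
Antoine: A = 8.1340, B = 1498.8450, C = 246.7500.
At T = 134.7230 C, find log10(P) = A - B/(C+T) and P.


C+T = 381.4730
B/(C+T) = 3.9291
log10(P) = 8.1340 - 3.9291 = 4.2049
P = 10^4.2049 = 16028.8173 mmHg

16028.8173 mmHg


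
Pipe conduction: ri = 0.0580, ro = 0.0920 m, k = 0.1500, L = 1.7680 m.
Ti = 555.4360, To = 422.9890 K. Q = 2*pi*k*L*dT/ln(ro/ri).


dT = 132.4470 K
ln(ro/ri) = 0.4613
Q = 2*pi*0.1500*1.7680*132.4470 / 0.4613 = 478.3758 W

478.3758 W


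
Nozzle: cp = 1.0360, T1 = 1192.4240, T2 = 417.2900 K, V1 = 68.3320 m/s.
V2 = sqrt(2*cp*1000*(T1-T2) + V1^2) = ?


dT = 775.1340 K
2*cp*1000*dT = 1606077.6480
V1^2 = 4669.2622
V2 = sqrt(1610746.9102) = 1269.1520 m/s

1269.1520 m/s


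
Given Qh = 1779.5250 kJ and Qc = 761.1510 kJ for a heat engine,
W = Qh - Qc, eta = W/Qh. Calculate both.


W = 1779.5250 - 761.1510 = 1018.3740 kJ
eta = 1018.3740 / 1779.5250 = 0.5723 = 57.2273%

W = 1018.3740 kJ, eta = 57.2273%


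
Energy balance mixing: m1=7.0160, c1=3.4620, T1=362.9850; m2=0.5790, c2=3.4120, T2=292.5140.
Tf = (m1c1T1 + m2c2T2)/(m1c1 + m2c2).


num = 9394.5604
den = 26.2649
Tf = 357.6844 K

357.6844 K


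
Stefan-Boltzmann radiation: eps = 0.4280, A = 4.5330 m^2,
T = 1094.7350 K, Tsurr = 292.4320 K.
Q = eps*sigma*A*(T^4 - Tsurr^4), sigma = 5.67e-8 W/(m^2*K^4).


T^4 = 1.4363e+12
Tsurr^4 = 7.3131e+09
Q = 0.4280 * 5.67e-8 * 4.5330 * 1.4290e+12 = 157192.4236 W

157192.4236 W


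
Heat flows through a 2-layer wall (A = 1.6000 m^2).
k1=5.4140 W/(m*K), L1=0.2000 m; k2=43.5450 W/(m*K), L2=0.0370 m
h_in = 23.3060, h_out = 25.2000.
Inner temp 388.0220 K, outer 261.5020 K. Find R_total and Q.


R_conv_in = 1/(23.3060*1.6000) = 0.0268
R_1 = 0.2000/(5.4140*1.6000) = 0.0231
R_2 = 0.0370/(43.5450*1.6000) = 0.0005
R_conv_out = 1/(25.2000*1.6000) = 0.0248
R_total = 0.0752 K/W
Q = 126.5200 / 0.0752 = 1681.5956 W

R_total = 0.0752 K/W, Q = 1681.5956 W


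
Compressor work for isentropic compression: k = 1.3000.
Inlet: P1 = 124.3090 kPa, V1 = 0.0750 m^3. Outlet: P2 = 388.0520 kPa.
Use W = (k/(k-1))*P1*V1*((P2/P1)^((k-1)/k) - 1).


(k-1)/k = 0.2308
(P2/P1)^exp = 1.3004
W = 4.3333 * 124.3090 * 0.0750 * (1.3004 - 1) = 12.1378 kJ

12.1378 kJ


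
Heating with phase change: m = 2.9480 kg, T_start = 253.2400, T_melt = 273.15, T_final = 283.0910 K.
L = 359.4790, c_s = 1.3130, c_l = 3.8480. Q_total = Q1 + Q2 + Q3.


Q1 (sensible, solid) = 2.9480 * 1.3130 * 19.9100 = 77.0661 kJ
Q2 (latent) = 2.9480 * 359.4790 = 1059.7441 kJ
Q3 (sensible, liquid) = 2.9480 * 3.8480 * 9.9410 = 112.7697 kJ
Q_total = 1249.5800 kJ

1249.5800 kJ


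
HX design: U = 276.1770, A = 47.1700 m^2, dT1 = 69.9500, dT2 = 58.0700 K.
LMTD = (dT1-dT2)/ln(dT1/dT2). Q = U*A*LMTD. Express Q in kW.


LMTD = 63.8258 K
Q = 276.1770 * 47.1700 * 63.8258 = 831476.3419 W = 831.4763 kW

831.4763 kW


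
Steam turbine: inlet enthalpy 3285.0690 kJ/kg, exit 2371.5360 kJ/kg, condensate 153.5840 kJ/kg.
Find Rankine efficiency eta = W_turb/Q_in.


W = 913.5330 kJ/kg
Q_in = 3131.4850 kJ/kg
eta = 0.2917 = 29.1725%

eta = 29.1725%


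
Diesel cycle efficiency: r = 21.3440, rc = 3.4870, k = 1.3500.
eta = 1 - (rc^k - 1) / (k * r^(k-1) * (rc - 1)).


r^(k-1) = 2.9191
rc^k = 5.3990
eta = 0.5512 = 55.1158%

55.1158%


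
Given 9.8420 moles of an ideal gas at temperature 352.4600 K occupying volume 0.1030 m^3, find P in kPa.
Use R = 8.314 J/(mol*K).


P = nRT/V = 9.8420 * 8.314 * 352.4600 / 0.1030
= 28840.5287 / 0.1030 = 280005.1332 Pa = 280.0051 kPa

280.0051 kPa


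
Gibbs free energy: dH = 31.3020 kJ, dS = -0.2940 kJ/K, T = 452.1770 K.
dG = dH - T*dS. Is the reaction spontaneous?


T*dS = 452.1770 * -0.2940 = -132.9400 kJ
dG = 31.3020 + 132.9400 = 164.2420 kJ (non-spontaneous)

dG = 164.2420 kJ, non-spontaneous


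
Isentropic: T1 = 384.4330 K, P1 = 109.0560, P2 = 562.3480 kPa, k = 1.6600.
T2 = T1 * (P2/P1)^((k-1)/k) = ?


(k-1)/k = 0.3976
(P2/P1)^exp = 1.9197
T2 = 384.4330 * 1.9197 = 737.9830 K

737.9830 K


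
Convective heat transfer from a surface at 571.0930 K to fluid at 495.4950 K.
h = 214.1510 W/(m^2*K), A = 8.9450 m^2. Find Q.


dT = 75.5980 K
Q = 214.1510 * 8.9450 * 75.5980 = 144814.0694 W

144814.0694 W


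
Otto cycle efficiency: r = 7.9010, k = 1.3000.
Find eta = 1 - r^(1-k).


r^(k-1) = 1.8591
eta = 1 - 1/1.8591 = 0.4621 = 46.2108%

46.2108%


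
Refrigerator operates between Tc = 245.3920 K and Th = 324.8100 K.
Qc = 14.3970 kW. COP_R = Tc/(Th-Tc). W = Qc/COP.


COP = 245.3920 / 79.4180 = 3.0899
W = 14.3970 / 3.0899 = 4.6594 kW

COP = 3.0899, W = 4.6594 kW


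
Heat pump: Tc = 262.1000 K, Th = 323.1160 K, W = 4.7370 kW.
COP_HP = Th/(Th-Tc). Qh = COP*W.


COP = 323.1160 / 61.0160 = 5.2956
Qh = 5.2956 * 4.7370 = 25.0852 kW

COP = 5.2956, Qh = 25.0852 kW


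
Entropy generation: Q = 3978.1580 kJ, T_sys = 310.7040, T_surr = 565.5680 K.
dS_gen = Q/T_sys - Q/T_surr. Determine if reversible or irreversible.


dS_sys = 3978.1580/310.7040 = 12.8037 kJ/K
dS_surr = -3978.1580/565.5680 = -7.0339 kJ/K
dS_gen = 12.8037 - 7.0339 = 5.7698 kJ/K (irreversible)

dS_gen = 5.7698 kJ/K, irreversible


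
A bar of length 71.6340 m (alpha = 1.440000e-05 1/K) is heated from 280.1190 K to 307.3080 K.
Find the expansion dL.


dT = 27.1890 K
dL = 1.440000e-05 * 71.6340 * 27.1890 = 0.028046 m
L_final = 71.662046 m

dL = 0.028046 m


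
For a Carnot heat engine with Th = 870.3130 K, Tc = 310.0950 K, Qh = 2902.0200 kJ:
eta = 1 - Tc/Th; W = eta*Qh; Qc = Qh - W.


eta = 1 - 310.0950/870.3130 = 0.6437
W = 0.6437 * 2902.0200 = 1868.0220 kJ
Qc = 2902.0200 - 1868.0220 = 1033.9980 kJ

eta = 64.3697%, W = 1868.0220 kJ, Qc = 1033.9980 kJ


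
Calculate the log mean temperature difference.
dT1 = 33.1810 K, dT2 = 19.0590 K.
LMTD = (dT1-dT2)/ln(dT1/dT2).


dT1/dT2 = 1.7410
ln(dT1/dT2) = 0.5544
LMTD = 14.1220 / 0.5544 = 25.4708 K

25.4708 K


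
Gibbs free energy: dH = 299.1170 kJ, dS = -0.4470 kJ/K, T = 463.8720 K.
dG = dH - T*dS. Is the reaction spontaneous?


T*dS = 463.8720 * -0.4470 = -207.3508 kJ
dG = 299.1170 + 207.3508 = 506.4678 kJ (non-spontaneous)

dG = 506.4678 kJ, non-spontaneous


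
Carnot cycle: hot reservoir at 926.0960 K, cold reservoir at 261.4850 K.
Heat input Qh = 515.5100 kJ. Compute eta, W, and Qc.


eta = 1 - 261.4850/926.0960 = 0.7176
W = 0.7176 * 515.5100 = 369.9548 kJ
Qc = 515.5100 - 369.9548 = 145.5552 kJ

eta = 71.7648%, W = 369.9548 kJ, Qc = 145.5552 kJ


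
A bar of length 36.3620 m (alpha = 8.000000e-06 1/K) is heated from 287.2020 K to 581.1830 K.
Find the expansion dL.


dT = 293.9810 K
dL = 8.000000e-06 * 36.3620 * 293.9810 = 0.085518 m
L_final = 36.447518 m

dL = 0.085518 m


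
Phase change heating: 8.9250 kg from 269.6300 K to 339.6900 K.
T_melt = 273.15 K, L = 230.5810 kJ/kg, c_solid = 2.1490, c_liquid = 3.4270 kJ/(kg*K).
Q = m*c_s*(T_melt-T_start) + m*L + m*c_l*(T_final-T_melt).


Q1 (sensible, solid) = 8.9250 * 2.1490 * 3.5200 = 67.5130 kJ
Q2 (latent) = 8.9250 * 230.5810 = 2057.9354 kJ
Q3 (sensible, liquid) = 8.9250 * 3.4270 * 66.5400 = 2035.1908 kJ
Q_total = 4160.6392 kJ

4160.6392 kJ
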